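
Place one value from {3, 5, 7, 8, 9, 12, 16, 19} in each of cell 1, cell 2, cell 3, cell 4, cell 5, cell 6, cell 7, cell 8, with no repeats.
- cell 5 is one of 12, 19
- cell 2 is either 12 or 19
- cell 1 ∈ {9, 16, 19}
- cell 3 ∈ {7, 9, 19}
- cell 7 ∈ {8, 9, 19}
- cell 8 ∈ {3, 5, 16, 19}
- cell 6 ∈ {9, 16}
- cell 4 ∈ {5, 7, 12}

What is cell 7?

8

Among the 8 variables, 3 fits only cell 8 (and all 8 values in {3, 5, 7, 8, 9, 12, 16, 19} must be used), so cell 8 = 3.
The 7 still-open variables draw from only 7 values {5, 7, 8, 9, 12, 16, 19}, so each is used; only cell 4 can be 5, hence cell 4 = 5.
The 6 still-open variables draw from only 6 values {7, 8, 9, 12, 16, 19}, so each is used; only cell 3 can be 7, hence cell 3 = 7.
Among the 5 still-open variables, 8 fits only cell 7 (and all 5 values in {8, 9, 12, 16, 19} must be used), so cell 7 = 8.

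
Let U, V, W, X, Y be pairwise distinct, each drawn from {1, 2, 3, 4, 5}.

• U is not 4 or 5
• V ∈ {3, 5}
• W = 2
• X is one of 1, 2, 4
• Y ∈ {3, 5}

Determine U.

1

W has just one choice, so W = 2. Remove 2 from U, X.
The 4 still-open variables together cover exactly {1, 3, 4, 5} — 4 values for 4 variables — and 4 appears only in X's list, so X = 4.
The 3 still-open variables together cover exactly {1, 3, 5} — 3 values for 3 variables — and 1 appears only in U's list, so U = 1.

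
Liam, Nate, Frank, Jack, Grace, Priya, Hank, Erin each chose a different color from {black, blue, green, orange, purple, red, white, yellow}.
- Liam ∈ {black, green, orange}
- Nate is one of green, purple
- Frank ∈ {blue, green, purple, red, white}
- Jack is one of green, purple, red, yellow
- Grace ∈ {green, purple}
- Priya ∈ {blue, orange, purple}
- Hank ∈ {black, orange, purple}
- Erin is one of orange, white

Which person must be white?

Erin

Among the 8 variables, yellow fits only Jack (and all 8 values in {black, blue, green, orange, purple, red, white, yellow} must be used), so Jack = yellow.
The 7 still-open variables together cover exactly {black, blue, green, orange, purple, red, white} — 7 values for 7 variables — and red appears only in Frank's list, so Frank = red.
The 6 still-open variables together cover exactly {black, blue, green, orange, purple, white} — 6 values for 6 variables — and blue appears only in Priya's list, so Priya = blue.
The 5 still-open variables draw from only 5 values {black, green, orange, purple, white}, so each is used; only Erin can be white, hence Erin = white.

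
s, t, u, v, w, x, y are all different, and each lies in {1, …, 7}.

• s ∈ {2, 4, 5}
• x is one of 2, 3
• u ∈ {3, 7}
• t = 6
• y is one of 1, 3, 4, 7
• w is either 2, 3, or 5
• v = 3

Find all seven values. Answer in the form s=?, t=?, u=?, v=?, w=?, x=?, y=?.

t has just one choice, so t = 6.
v must be 3 (only option left). Remove 3 from u, w, x, y.
x has just one choice, so x = 2. Strike 2 from s, w.
That leaves u = 7. So y can't be 7.
w's domain is down to {5}, so w = 5. So s can't be 5.
s's domain is down to {4}, so s = 4. Eliminate 4 elsewhere: y.
y has just one choice, so y = 1.

s=4, t=6, u=7, v=3, w=5, x=2, y=1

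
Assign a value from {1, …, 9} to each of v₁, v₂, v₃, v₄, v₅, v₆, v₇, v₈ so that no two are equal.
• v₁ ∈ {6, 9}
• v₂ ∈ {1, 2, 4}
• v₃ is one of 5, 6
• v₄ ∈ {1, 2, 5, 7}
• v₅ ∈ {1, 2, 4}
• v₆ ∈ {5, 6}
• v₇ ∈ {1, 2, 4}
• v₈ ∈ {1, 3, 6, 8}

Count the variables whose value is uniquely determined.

2

v₃ and v₆ between them cover only {5, 6} — a naked pair. Remove those values from v₁, v₄, v₈.
v₁ must be 9 (only option left).
v₂, v₅, v₇ share exactly the 3 values {1, 2, 4}; by pigeonhole those values go to them, so strike 1, 2, 4 from v₄, v₈.
v₄'s domain is down to {7}, so v₄ = 7.
Determined: v₁=9, v₄=7. The other variables each still have more than one consistent value. That makes 2.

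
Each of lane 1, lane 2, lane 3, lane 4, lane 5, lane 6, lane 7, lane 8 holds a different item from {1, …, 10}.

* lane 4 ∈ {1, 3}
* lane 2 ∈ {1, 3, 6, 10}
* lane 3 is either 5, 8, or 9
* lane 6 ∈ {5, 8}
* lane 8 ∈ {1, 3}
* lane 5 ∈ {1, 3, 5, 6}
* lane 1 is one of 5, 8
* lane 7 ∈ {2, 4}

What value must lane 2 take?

lane 1 and lane 6 between them cover only {5, 8} — a naked pair. Remove those values from lane 3, lane 5.
lane 3 must be 9 (only option left).
lane 4 and lane 8 between them cover only {1, 3} — a naked pair. Remove those values from lane 2, lane 5.
lane 5 has just one choice, so lane 5 = 6. Strike 6 from lane 2.
So lane 2 = 10.

10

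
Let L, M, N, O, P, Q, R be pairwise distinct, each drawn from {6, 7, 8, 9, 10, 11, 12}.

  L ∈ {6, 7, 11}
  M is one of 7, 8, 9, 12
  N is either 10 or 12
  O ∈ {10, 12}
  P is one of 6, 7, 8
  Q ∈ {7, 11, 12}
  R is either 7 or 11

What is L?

6

The 7 variables draw from only 7 values {6, 7, 8, 9, 10, 11, 12}, so each is used; only M can be 9, hence M = 9.
The 6 still-open variables draw from only 6 values {6, 7, 8, 10, 11, 12}, so each is used; only P can be 8, hence P = 8.
The 5 still-open variables together cover exactly {6, 7, 10, 11, 12} — 5 values for 5 variables — and 6 appears only in L's list, so L = 6.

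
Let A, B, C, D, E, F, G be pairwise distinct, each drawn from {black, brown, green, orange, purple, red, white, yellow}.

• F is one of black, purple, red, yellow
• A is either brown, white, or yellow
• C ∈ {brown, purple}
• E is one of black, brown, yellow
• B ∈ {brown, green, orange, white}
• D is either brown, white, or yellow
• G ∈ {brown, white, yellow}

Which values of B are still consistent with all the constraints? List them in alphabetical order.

green, orange

A, D, G between them cover only {brown, white, yellow} — a naked triple. Remove those values from B, C, E, F.
C has just one choice, so C = purple. Eliminate purple elsewhere: F.
E's domain is down to {black}, so E = black. Remove black from F.
F must be red (only option left).
No further eliminations apply; B can still be any of green, orange.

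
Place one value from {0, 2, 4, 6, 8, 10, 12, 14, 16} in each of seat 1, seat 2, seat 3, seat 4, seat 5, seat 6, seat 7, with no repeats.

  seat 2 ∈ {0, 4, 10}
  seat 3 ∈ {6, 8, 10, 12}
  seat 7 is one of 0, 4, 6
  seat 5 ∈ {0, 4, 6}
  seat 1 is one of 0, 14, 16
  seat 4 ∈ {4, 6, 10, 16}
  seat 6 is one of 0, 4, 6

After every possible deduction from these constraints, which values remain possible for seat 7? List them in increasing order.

0, 4, 6

seat 5, seat 6, seat 7 share exactly the 3 values {0, 4, 6}; by pigeonhole those values go to them, so strike 0, 4, 6 from seat 1, seat 2, seat 3, seat 4.
seat 2's domain is down to {10}, so seat 2 = 10. Eliminate 10 elsewhere: seat 3, seat 4.
seat 4 must be 16 (only option left). Strike 16 from seat 1.
seat 1's domain is down to {14}, so seat 1 = 14.
No further eliminations apply; seat 7 can still be any of 0, 4, 6.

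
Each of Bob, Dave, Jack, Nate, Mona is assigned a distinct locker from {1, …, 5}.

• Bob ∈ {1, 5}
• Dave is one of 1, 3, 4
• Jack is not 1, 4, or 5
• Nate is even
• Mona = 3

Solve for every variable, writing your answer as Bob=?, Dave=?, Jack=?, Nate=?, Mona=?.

Mona must be 3 (only option left). So Dave, Jack can't be 3.
Jack has just one choice, so Jack = 2. Strike 2 from Nate.
Nate must be 4 (only option left). Remove 4 from Dave.
That leaves Dave = 1. So Bob can't be 1.
Bob must be 5 (only option left).

Bob=5, Dave=1, Jack=2, Nate=4, Mona=3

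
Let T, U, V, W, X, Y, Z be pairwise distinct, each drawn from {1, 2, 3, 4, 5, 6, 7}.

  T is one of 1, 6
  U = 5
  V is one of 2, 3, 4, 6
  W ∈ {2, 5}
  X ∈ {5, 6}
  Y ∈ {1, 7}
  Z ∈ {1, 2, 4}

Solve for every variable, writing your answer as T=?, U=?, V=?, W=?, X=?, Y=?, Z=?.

U's domain is down to {5}, so U = 5. Remove 5 from W, X.
W must be 2 (only option left). Strike 2 from V, Z.
X's domain is down to {6}, so X = 6. Eliminate 6 elsewhere: T, V.
T's domain is down to {1}, so T = 1. Eliminate 1 elsewhere: Y, Z.
Y's domain is down to {7}, so Y = 7.
That leaves Z = 4. Eliminate 4 elsewhere: V.
V's domain is down to {3}, so V = 3.

T=1, U=5, V=3, W=2, X=6, Y=7, Z=4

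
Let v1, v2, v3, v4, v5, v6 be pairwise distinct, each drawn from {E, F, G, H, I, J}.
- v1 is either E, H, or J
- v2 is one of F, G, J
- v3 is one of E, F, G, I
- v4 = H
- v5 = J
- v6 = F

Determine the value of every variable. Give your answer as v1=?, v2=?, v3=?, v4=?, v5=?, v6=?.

v1=E, v2=G, v3=I, v4=H, v5=J, v6=F

v4 must be H (only option left). Eliminate H elsewhere: v1.
v5's domain is down to {J}, so v5 = J. Strike J from v1, v2.
v6's domain is down to {F}, so v6 = F. So v2, v3 can't be F.
v1's domain is down to {E}, so v1 = E. Remove E from v3.
v2 must be G (only option left). Strike G from v3.
v3 has just one choice, so v3 = I.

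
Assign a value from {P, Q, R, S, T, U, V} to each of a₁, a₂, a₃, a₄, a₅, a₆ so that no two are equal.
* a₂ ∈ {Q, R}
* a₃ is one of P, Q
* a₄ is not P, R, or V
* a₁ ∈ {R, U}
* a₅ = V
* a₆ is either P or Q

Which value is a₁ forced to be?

U

a₅ must be V (only option left).
a₃ and a₆ share exactly the 2 values {P, Q}; by pigeonhole those values go to them, so strike P, Q from a₂, a₄.
That leaves a₂ = R. Strike R from a₁.
So a₁ = U.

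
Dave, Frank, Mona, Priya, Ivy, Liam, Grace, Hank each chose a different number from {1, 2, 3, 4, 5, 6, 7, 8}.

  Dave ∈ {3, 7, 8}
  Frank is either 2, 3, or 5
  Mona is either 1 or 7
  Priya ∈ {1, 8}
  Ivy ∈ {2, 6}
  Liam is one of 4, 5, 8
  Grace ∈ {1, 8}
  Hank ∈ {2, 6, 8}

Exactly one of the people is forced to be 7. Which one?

The 8 variables draw from only 8 values {1, 2, 3, 4, 5, 6, 7, 8}, so each is used; only Liam can be 4, hence Liam = 4.
The 7 still-open variables draw from only 7 values {1, 2, 3, 5, 6, 7, 8}, so each is used; only Frank can be 5, hence Frank = 5.
The 6 still-open variables draw from only 6 values {1, 2, 3, 6, 7, 8}, so each is used; only Dave can be 3, hence Dave = 3.
Among the 5 still-open variables, 7 fits only Mona (and all 5 values in {1, 2, 6, 7, 8} must be used), so Mona = 7.

Mona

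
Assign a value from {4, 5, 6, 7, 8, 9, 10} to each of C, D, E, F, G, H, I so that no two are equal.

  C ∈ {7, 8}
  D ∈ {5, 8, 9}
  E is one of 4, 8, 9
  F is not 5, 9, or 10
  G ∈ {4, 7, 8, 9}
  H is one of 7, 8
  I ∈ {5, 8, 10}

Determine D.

The 7 variables together cover exactly {4, 5, 6, 7, 8, 9, 10} — 7 values for 7 variables — and 6 appears only in F's list, so F = 6.
The 6 still-open variables draw from only 6 values {4, 5, 7, 8, 9, 10}, so each is used; only I can be 10, hence I = 10.
The 5 still-open variables together cover exactly {4, 5, 7, 8, 9} — 5 values for 5 variables — and 5 appears only in D's list, so D = 5.

5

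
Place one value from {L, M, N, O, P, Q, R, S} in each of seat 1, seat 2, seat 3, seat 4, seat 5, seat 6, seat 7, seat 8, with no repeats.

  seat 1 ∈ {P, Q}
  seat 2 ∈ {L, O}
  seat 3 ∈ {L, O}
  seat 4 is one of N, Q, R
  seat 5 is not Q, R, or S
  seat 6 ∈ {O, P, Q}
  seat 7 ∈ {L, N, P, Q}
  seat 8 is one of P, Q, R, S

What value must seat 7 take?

The 8 variables together cover exactly {L, M, N, O, P, Q, R, S} — 8 values for 8 variables — and M appears only in seat 5's list, so seat 5 = M.
Among the 7 still-open variables, S fits only seat 8 (and all 7 values in {L, N, O, P, Q, R, S} must be used), so seat 8 = S.
The 6 still-open variables together cover exactly {L, N, O, P, Q, R} — 6 values for 6 variables — and R appears only in seat 4's list, so seat 4 = R.
The 5 still-open variables draw from only 5 values {L, N, O, P, Q}, so each is used; only seat 7 can be N, hence seat 7 = N.

N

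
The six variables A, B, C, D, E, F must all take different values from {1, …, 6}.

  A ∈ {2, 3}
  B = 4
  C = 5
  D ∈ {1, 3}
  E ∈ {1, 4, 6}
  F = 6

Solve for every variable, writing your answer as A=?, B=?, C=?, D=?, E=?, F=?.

A=2, B=4, C=5, D=3, E=1, F=6

B must be 4 (only option left). Remove 4 from E.
C must be 5 (only option left).
That leaves F = 6. So E can't be 6.
E's domain is down to {1}, so E = 1. So D can't be 1.
D's domain is down to {3}, so D = 3. Eliminate 3 elsewhere: A.
A has just one choice, so A = 2.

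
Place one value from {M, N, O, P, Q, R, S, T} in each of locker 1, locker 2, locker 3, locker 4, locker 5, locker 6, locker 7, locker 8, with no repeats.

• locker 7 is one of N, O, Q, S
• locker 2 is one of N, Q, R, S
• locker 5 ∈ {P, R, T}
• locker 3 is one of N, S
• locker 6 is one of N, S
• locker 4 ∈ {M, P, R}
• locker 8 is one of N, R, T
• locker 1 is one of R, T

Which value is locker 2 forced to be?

Among the 8 variables, M fits only locker 4 (and all 8 values in {M, N, O, P, Q, R, S, T} must be used), so locker 4 = M.
The 7 still-open variables together cover exactly {N, O, P, Q, R, S, T} — 7 values for 7 variables — and O appears only in locker 7's list, so locker 7 = O.
Among the 6 still-open variables, P fits only locker 5 (and all 6 values in {N, P, Q, R, S, T} must be used), so locker 5 = P.
The 5 still-open variables together cover exactly {N, Q, R, S, T} — 5 values for 5 variables — and Q appears only in locker 2's list, so locker 2 = Q.

Q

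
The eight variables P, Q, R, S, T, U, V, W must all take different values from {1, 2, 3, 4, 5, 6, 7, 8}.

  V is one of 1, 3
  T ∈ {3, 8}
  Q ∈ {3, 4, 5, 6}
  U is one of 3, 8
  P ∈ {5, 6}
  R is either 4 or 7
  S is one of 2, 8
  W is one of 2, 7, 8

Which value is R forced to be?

4

The 8 variables together cover exactly {1, 2, 3, 4, 5, 6, 7, 8} — 8 values for 8 variables — and 1 appears only in V's list, so V = 1.
The 2 variables T and U are confined to {3, 8}, which locks those values in; drop them from Q, S, W.
S's domain is down to {2}, so S = 2. So W can't be 2.
That leaves W = 7. Remove 7 from R.
So R = 4.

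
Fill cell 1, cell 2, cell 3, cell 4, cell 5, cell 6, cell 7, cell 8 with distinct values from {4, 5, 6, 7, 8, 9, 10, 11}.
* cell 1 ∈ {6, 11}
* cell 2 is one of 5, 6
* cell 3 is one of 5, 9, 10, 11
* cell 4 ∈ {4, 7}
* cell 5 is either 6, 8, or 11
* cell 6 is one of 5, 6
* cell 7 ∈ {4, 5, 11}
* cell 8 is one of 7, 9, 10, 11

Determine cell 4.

The 8 variables draw from only 8 values {4, 5, 6, 7, 8, 9, 10, 11}, so each is used; only cell 5 can be 8, hence cell 5 = 8.
cell 2 and cell 6 between them cover only {5, 6} — a naked pair. Remove those values from cell 1, cell 3, cell 7.
That leaves cell 1 = 11. Eliminate 11 elsewhere: cell 3, cell 7, cell 8.
cell 7's domain is down to {4}, so cell 7 = 4. Remove 4 from cell 4.
So cell 4 = 7.

7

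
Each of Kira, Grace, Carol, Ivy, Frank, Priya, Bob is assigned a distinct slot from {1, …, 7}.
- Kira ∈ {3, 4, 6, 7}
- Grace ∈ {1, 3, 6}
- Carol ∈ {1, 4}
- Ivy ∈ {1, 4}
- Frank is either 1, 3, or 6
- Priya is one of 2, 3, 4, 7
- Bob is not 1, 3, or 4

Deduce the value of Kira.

7

Among the 7 variables, 5 fits only Bob (and all 7 values in {1, 2, 3, 4, 5, 6, 7} must be used), so Bob = 5.
The 6 still-open variables draw from only 6 values {1, 2, 3, 4, 6, 7}, so each is used; only Priya can be 2, hence Priya = 2.
Among the 5 still-open variables, 7 fits only Kira (and all 5 values in {1, 3, 4, 6, 7} must be used), so Kira = 7.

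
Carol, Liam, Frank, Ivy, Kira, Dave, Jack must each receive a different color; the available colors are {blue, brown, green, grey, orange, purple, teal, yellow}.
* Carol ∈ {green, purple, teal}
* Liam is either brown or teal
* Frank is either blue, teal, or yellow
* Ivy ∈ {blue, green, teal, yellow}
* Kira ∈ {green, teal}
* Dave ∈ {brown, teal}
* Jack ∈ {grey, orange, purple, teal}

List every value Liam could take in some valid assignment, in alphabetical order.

brown, teal

Liam and Dave share exactly the 2 values {brown, teal}; by pigeonhole those values go to them, so strike brown, teal from Carol, Frank, Ivy, Kira, Jack.
Kira must be green (only option left). So Carol, Ivy can't be green.
That leaves Carol = purple. Strike purple from Jack.
No further eliminations apply; Liam can still be any of brown, teal.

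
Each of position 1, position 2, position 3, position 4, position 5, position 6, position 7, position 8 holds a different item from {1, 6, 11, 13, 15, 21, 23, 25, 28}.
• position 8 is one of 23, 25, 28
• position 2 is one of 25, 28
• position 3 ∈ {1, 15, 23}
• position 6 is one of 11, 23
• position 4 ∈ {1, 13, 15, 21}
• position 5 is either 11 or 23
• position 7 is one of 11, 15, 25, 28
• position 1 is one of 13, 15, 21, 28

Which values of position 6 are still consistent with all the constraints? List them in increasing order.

The 2 variables position 5 and position 6 are confined to {11, 23}, which locks those values in; drop them from position 3, position 7, position 8.
position 2 and position 8 share exactly the 2 values {25, 28}; by pigeonhole those values go to them, so strike 25, 28 from position 1, position 7.
position 7's domain is down to {15}, so position 7 = 15. Remove 15 from position 1, position 3, position 4.
That leaves position 3 = 1. Eliminate 1 elsewhere: position 4.
No further eliminations apply; position 6 can still be any of 11, 23.

11, 23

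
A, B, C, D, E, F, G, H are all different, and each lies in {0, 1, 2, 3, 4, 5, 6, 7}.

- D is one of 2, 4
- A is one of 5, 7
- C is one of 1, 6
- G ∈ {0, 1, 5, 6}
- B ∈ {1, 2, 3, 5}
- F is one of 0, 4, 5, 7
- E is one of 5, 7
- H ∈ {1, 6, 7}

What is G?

0

Among the 8 variables, 3 fits only B (and all 8 values in {0, 1, 2, 3, 4, 5, 6, 7} must be used), so B = 3.
The 7 still-open variables draw from only 7 values {0, 1, 2, 4, 5, 6, 7}, so each is used; only D can be 2, hence D = 2.
The 6 still-open variables draw from only 6 values {0, 1, 4, 5, 6, 7}, so each is used; only F can be 4, hence F = 4.
The 5 still-open variables draw from only 5 values {0, 1, 5, 6, 7}, so each is used; only G can be 0, hence G = 0.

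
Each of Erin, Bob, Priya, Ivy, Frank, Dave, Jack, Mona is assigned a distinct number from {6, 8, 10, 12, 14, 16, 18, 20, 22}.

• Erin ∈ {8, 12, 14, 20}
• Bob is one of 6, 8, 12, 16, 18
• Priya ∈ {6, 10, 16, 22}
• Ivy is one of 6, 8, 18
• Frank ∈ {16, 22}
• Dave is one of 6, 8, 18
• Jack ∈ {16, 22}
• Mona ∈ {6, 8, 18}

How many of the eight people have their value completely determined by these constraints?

2

Frank and Jack share exactly the 2 values {16, 22}; by pigeonhole those values go to them, so strike 16, 22 from Bob, Priya.
The 3 variables Ivy, Dave, Mona are confined to {6, 8, 18}, which locks those values in; drop them from Erin, Bob, Priya.
Bob's domain is down to {12}, so Bob = 12. So Erin can't be 12.
Priya must be 10 (only option left).
Determined: Bob=12, Priya=10. The other people each still have more than one consistent value. That makes 2.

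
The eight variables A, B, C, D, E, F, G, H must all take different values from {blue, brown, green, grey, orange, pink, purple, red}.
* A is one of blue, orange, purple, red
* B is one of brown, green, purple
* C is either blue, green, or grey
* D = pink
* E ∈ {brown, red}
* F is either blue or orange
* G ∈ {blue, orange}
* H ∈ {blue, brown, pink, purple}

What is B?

D has just one choice, so D = pink. Remove pink from H.
Among the 7 still-open variables, grey fits only C (and all 7 values in {blue, brown, green, grey, orange, purple, red} must be used), so C = grey.
The 6 still-open variables draw from only 6 values {blue, brown, green, orange, purple, red}, so each is used; only B can be green, hence B = green.

green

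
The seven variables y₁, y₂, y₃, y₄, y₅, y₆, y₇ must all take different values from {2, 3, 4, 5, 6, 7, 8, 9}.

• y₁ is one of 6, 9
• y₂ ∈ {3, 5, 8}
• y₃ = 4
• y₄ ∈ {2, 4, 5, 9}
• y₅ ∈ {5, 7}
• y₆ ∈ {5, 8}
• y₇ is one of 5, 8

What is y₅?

y₃'s domain is down to {4}, so y₃ = 4. So y₄ can't be 4.
y₆ and y₇ share exactly the 2 values {5, 8}; by pigeonhole those values go to them, so strike 5, 8 from y₂, y₄, y₅.
So y₅ = 7.

7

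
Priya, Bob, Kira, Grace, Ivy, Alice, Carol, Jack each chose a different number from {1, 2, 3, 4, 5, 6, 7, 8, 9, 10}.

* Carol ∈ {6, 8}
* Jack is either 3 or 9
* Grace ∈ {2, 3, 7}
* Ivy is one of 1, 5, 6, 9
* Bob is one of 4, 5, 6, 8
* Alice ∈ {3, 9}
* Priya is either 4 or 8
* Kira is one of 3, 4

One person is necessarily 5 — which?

Bob

Alice and Jack share exactly the 2 values {3, 9}; by pigeonhole those values go to them, so strike 3, 9 from Kira, Grace, Ivy.
Kira must be 4 (only option left). Eliminate 4 elsewhere: Priya, Bob.
That leaves Priya = 8. So Bob, Carol can't be 8.
That leaves Carol = 6. Strike 6 from Bob, Ivy.
So 5 goes to Bob.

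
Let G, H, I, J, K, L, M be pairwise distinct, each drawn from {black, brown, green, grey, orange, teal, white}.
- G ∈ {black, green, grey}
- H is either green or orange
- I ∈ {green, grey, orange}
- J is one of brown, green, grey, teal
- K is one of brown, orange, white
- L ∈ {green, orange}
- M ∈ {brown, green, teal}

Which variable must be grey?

The 7 variables draw from only 7 values {black, brown, green, grey, orange, teal, white}, so each is used; only G can be black, hence G = black.
Among the 6 still-open variables, white fits only K (and all 6 values in {brown, green, grey, orange, teal, white} must be used), so K = white.
H and L between them cover only {green, orange} — a naked pair. Remove those values from I, J, M.
So grey goes to I.

I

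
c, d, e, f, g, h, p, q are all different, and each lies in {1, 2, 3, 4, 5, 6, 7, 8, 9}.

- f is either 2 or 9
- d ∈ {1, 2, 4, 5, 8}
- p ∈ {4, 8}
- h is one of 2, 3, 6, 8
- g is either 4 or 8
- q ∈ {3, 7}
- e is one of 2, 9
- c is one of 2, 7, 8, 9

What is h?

6

The 2 variables e and f are confined to {2, 9}, which locks those values in; drop them from c, d, h.
g and p between them cover only {4, 8} — a naked pair. Remove those values from c, d, h.
That leaves c = 7. So q can't be 7.
q's domain is down to {3}, so q = 3. Remove 3 from h.
So h = 6.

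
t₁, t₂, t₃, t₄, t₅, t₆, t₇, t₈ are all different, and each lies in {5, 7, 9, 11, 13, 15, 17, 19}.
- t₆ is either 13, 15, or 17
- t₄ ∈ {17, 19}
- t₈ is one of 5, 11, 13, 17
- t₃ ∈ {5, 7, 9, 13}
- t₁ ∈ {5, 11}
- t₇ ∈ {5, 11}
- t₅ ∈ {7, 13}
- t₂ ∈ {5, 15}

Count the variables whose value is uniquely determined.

The 8 variables together cover exactly {5, 7, 9, 11, 13, 15, 17, 19} — 8 values for 8 variables — and 9 appears only in t₃'s list, so t₃ = 9.
The 7 still-open variables together cover exactly {5, 7, 11, 13, 15, 17, 19} — 7 values for 7 variables — and 7 appears only in t₅'s list, so t₅ = 7.
Among the 6 still-open variables, 19 fits only t₄ (and all 6 values in {5, 11, 13, 15, 17, 19} must be used), so t₄ = 19.
t₁ and t₇ between them cover only {5, 11} — a naked pair. Remove those values from t₂, t₈.
That leaves t₂ = 15. Strike 15 from t₆.
Determined: t₂=15, t₃=9, t₄=19, t₅=7. The other variables each still have more than one consistent value. That makes 4.

4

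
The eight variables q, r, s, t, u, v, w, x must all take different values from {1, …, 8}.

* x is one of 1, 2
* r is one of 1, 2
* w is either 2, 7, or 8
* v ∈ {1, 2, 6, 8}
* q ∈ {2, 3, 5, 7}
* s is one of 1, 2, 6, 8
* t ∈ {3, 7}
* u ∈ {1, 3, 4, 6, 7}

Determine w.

The 8 variables together cover exactly {1, 2, 3, 4, 5, 6, 7, 8} — 8 values for 8 variables — and 4 appears only in u's list, so u = 4.
The 7 still-open variables together cover exactly {1, 2, 3, 5, 6, 7, 8} — 7 values for 7 variables — and 5 appears only in q's list, so q = 5.
The 6 still-open variables draw from only 6 values {1, 2, 3, 6, 7, 8}, so each is used; only t can be 3, hence t = 3.
The 5 still-open variables together cover exactly {1, 2, 6, 7, 8} — 5 values for 5 variables — and 7 appears only in w's list, so w = 7.

7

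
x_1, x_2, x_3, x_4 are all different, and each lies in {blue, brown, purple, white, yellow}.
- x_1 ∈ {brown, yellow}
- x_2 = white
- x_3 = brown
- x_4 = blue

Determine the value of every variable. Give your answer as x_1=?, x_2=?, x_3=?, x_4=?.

x_2 must be white (only option left).
x_3 must be brown (only option left). Eliminate brown elsewhere: x_1.
That leaves x_4 = blue.
That leaves x_1 = yellow.

x_1=yellow, x_2=white, x_3=brown, x_4=blue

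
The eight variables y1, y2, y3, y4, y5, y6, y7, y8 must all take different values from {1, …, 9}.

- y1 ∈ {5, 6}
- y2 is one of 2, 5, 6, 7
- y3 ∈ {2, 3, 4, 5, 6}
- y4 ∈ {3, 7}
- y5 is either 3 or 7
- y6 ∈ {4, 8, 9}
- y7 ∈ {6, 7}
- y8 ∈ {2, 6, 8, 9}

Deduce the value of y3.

y4 and y5 between them cover only {3, 7} — a naked pair. Remove those values from y2, y3, y7.
y7 must be 6 (only option left). Remove 6 from y1, y2, y3, y8.
That leaves y1 = 5. Eliminate 5 elsewhere: y2, y3.
y2 must be 2 (only option left). Eliminate 2 elsewhere: y3, y8.
So y3 = 4.

4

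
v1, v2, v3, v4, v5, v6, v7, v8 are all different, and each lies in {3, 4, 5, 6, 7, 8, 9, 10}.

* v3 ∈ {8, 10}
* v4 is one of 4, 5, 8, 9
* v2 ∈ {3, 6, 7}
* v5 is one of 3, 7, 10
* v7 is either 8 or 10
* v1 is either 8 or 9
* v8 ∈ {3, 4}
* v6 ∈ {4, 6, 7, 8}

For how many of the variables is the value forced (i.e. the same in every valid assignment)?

2

The 8 variables draw from only 8 values {3, 4, 5, 6, 7, 8, 9, 10}, so each is used; only v4 can be 5, hence v4 = 5.
The 7 still-open variables draw from only 7 values {3, 4, 6, 7, 8, 9, 10}, so each is used; only v1 can be 9, hence v1 = 9.
v3 and v7 between them cover only {8, 10} — a naked pair. Remove those values from v5, v6.
Determined: v1=9, v4=5. The other variables each still have more than one consistent value. That makes 2.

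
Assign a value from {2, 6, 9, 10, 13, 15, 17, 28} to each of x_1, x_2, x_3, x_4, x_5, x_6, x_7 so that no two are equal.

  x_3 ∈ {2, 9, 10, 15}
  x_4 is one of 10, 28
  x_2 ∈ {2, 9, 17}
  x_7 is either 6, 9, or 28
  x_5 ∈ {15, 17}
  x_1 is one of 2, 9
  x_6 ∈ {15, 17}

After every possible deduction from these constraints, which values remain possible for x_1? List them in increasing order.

2, 9

The 7 variables together cover exactly {2, 6, 9, 10, 15, 17, 28} — 7 values for 7 variables — and 6 appears only in x_7's list, so x_7 = 6.
The 6 still-open variables draw from only 6 values {2, 9, 10, 15, 17, 28}, so each is used; only x_4 can be 28, hence x_4 = 28.
The 5 still-open variables draw from only 5 values {2, 9, 10, 15, 17}, so each is used; only x_3 can be 10, hence x_3 = 10.
x_5 and x_6 between them cover only {15, 17} — a naked pair. Remove those values from x_2.
No further eliminations apply; x_1 can still be any of 2, 9.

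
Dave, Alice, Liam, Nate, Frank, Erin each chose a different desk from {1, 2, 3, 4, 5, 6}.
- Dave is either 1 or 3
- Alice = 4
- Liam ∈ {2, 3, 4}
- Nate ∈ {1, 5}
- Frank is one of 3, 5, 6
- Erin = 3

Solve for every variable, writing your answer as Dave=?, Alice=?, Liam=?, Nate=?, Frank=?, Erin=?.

Alice must be 4 (only option left). So Liam can't be 4.
Erin must be 3 (only option left). So Dave, Liam, Frank can't be 3.
Dave's domain is down to {1}, so Dave = 1. Eliminate 1 elsewhere: Nate.
Liam's domain is down to {2}, so Liam = 2.
Nate has just one choice, so Nate = 5. So Frank can't be 5.
Frank has just one choice, so Frank = 6.

Dave=1, Alice=4, Liam=2, Nate=5, Frank=6, Erin=3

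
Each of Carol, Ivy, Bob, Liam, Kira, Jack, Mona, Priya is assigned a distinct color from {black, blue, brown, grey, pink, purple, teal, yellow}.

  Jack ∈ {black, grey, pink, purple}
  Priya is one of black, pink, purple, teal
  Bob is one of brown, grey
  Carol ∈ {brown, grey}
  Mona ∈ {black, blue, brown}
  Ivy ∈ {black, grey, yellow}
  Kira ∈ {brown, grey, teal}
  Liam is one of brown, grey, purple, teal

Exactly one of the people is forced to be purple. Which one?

Among the 8 variables, blue fits only Mona (and all 8 values in {black, blue, brown, grey, pink, purple, teal, yellow} must be used), so Mona = blue.
The 7 still-open variables together cover exactly {black, brown, grey, pink, purple, teal, yellow} — 7 values for 7 variables — and yellow appears only in Ivy's list, so Ivy = yellow.
Carol and Bob share exactly the 2 values {brown, grey}; by pigeonhole those values go to them, so strike brown, grey from Liam, Kira, Jack.
That leaves Kira = teal. So Liam, Priya can't be teal.
So purple goes to Liam.

Liam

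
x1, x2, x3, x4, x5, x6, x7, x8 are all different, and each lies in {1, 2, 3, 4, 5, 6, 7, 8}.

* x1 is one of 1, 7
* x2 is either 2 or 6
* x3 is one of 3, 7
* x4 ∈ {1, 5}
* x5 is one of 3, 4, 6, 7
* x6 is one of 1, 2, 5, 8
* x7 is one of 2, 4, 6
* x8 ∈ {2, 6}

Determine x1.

1

Among the 8 variables, 8 fits only x6 (and all 8 values in {1, 2, 3, 4, 5, 6, 7, 8} must be used), so x6 = 8.
The 7 still-open variables draw from only 7 values {1, 2, 3, 4, 5, 6, 7}, so each is used; only x4 can be 5, hence x4 = 5.
The 6 still-open variables together cover exactly {1, 2, 3, 4, 6, 7} — 6 values for 6 variables — and 1 appears only in x1's list, so x1 = 1.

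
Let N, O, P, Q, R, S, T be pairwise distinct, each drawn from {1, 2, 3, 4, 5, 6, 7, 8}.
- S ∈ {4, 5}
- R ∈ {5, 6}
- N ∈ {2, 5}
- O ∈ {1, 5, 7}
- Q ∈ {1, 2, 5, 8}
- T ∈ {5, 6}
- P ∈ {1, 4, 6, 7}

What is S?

4

The 7 variables together cover exactly {1, 2, 4, 5, 6, 7, 8} — 7 values for 7 variables — and 8 appears only in Q's list, so Q = 8.
Among the 6 still-open variables, 2 fits only N (and all 6 values in {1, 2, 4, 5, 6, 7} must be used), so N = 2.
R and T share exactly the 2 values {5, 6}; by pigeonhole those values go to them, so strike 5, 6 from O, P, S.
So S = 4.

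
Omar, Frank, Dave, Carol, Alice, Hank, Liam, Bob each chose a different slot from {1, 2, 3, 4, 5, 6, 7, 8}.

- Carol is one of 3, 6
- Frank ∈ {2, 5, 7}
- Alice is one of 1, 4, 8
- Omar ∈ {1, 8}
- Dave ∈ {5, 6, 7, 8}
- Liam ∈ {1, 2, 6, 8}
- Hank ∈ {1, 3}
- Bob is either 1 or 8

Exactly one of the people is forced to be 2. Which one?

Liam

The 8 variables draw from only 8 values {1, 2, 3, 4, 5, 6, 7, 8}, so each is used; only Alice can be 4, hence Alice = 4.
Omar and Bob between them cover only {1, 8} — a naked pair. Remove those values from Dave, Hank, Liam.
Hank has just one choice, so Hank = 3. So Carol can't be 3.
Carol has just one choice, so Carol = 6. Strike 6 from Dave, Liam.
So 2 goes to Liam.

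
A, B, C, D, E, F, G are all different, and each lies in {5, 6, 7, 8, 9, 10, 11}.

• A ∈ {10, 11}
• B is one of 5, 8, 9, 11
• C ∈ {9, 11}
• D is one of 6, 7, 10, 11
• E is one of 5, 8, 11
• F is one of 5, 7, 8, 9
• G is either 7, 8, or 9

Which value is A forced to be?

The 7 variables together cover exactly {5, 6, 7, 8, 9, 10, 11} — 7 values for 7 variables — and 6 appears only in D's list, so D = 6.
Among the 6 still-open variables, 10 fits only A (and all 6 values in {5, 7, 8, 9, 10, 11} must be used), so A = 10.

10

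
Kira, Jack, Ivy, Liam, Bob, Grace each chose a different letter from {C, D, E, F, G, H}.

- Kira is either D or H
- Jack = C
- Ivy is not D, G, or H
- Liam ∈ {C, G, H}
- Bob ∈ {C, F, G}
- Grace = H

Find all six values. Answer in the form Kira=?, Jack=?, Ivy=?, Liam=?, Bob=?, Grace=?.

Jack has just one choice, so Jack = C. Remove C from Ivy, Liam, Bob.
That leaves Grace = H. Eliminate H elsewhere: Kira, Liam.
Kira's domain is down to {D}, so Kira = D.
That leaves Liam = G. So Bob can't be G.
Bob must be F (only option left). Eliminate F elsewhere: Ivy.
Ivy's domain is down to {E}, so Ivy = E.

Kira=D, Jack=C, Ivy=E, Liam=G, Bob=F, Grace=H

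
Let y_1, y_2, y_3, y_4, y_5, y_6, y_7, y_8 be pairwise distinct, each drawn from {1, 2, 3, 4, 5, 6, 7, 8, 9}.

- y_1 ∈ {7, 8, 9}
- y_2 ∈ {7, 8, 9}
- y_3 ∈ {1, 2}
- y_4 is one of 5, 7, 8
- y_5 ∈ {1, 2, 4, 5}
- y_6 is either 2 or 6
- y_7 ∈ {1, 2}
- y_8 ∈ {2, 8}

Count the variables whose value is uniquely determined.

4

The 8 variables together cover exactly {1, 2, 4, 5, 6, 7, 8, 9} — 8 values for 8 variables — and 4 appears only in y_5's list, so y_5 = 4.
The 7 still-open variables together cover exactly {1, 2, 5, 6, 7, 8, 9} — 7 values for 7 variables — and 5 appears only in y_4's list, so y_4 = 5.
Among the 6 still-open variables, 6 fits only y_6 (and all 6 values in {1, 2, 6, 7, 8, 9} must be used), so y_6 = 6.
The 2 variables y_3 and y_7 are confined to {1, 2}, which locks those values in; drop them from y_8.
y_8 must be 8 (only option left). Remove 8 from y_1, y_2.
Determined: y_4=5, y_5=4, y_6=6, y_8=8. The other variables each still have more than one consistent value. That makes 4.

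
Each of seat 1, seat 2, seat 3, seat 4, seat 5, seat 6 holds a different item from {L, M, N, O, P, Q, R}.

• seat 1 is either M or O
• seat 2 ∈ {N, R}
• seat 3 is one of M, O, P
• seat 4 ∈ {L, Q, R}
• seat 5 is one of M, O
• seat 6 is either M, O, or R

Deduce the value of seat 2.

The 2 variables seat 1 and seat 5 are confined to {M, O}, which locks those values in; drop them from seat 3, seat 6.
seat 3 has just one choice, so seat 3 = P.
seat 6 has just one choice, so seat 6 = R. So seat 2, seat 4 can't be R.
So seat 2 = N.

N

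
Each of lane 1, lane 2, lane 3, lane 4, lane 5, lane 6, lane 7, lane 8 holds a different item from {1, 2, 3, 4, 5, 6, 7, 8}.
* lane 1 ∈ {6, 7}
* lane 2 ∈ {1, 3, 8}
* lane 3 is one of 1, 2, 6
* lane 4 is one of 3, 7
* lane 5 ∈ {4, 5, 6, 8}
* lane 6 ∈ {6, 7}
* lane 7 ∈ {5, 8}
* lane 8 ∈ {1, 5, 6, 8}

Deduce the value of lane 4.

Among the 8 variables, 2 fits only lane 3 (and all 8 values in {1, 2, 3, 4, 5, 6, 7, 8} must be used), so lane 3 = 2.
The 7 still-open variables together cover exactly {1, 3, 4, 5, 6, 7, 8} — 7 values for 7 variables — and 4 appears only in lane 5's list, so lane 5 = 4.
lane 1 and lane 6 share exactly the 2 values {6, 7}; by pigeonhole those values go to them, so strike 6, 7 from lane 4, lane 8.
So lane 4 = 3.

3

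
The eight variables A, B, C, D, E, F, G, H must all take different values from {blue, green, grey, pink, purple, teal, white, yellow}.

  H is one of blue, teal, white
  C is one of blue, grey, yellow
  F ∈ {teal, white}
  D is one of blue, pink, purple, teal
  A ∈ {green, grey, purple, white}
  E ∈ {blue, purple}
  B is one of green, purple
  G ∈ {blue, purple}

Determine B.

The 8 variables together cover exactly {blue, green, grey, pink, purple, teal, white, yellow} — 8 values for 8 variables — and pink appears only in D's list, so D = pink.
The 7 still-open variables together cover exactly {blue, green, grey, purple, teal, white, yellow} — 7 values for 7 variables — and yellow appears only in C's list, so C = yellow.
The 6 still-open variables together cover exactly {blue, green, grey, purple, teal, white} — 6 values for 6 variables — and grey appears only in A's list, so A = grey.
The 5 still-open variables together cover exactly {blue, green, purple, teal, white} — 5 values for 5 variables — and green appears only in B's list, so B = green.

green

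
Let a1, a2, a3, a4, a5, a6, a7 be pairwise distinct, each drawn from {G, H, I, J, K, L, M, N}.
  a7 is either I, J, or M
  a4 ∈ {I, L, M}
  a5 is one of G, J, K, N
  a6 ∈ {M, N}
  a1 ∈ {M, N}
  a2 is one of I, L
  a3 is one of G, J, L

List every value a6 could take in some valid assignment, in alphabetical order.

M, N

Among the 7 variables, K fits only a5 (and all 7 values in {G, I, J, K, L, M, N} must be used), so a5 = K.
Among the 6 still-open variables, G fits only a3 (and all 6 values in {G, I, J, L, M, N} must be used), so a3 = G.
The 5 still-open variables together cover exactly {I, J, L, M, N} — 5 values for 5 variables — and J appears only in a7's list, so a7 = J.
The 2 variables a1 and a6 are confined to {M, N}, which locks those values in; drop them from a4.
No further eliminations apply; a6 can still be any of M, N.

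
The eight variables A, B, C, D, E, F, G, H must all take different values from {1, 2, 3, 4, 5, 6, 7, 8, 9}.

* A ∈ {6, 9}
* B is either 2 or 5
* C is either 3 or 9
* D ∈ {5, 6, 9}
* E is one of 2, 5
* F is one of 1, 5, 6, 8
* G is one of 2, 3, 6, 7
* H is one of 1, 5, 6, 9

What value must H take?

Among the 8 variables, 7 fits only G (and all 8 values in {1, 2, 3, 5, 6, 7, 8, 9} must be used), so G = 7.
The 7 still-open variables draw from only 7 values {1, 2, 3, 5, 6, 8, 9}, so each is used; only C can be 3, hence C = 3.
The 6 still-open variables draw from only 6 values {1, 2, 5, 6, 8, 9}, so each is used; only F can be 8, hence F = 8.
The 5 still-open variables draw from only 5 values {1, 2, 5, 6, 9}, so each is used; only H can be 1, hence H = 1.

1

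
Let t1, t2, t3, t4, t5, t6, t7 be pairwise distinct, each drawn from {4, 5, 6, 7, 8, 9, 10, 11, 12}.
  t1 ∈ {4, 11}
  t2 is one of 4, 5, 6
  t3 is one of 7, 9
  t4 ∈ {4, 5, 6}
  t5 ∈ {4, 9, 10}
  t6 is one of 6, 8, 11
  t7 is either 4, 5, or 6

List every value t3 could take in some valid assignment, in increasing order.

7, 9

t2, t4, t7 between them cover only {4, 5, 6} — a naked triple. Remove those values from t1, t5, t6.
t1 must be 11 (only option left). Eliminate 11 elsewhere: t6.
t6 has just one choice, so t6 = 8.
No further eliminations apply; t3 can still be any of 7, 9.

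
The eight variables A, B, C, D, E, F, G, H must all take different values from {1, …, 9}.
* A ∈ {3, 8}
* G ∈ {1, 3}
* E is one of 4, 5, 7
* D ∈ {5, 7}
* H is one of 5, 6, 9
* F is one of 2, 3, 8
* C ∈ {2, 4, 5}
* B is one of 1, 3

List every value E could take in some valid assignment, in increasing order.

The 2 variables B and G are confined to {1, 3}, which locks those values in; drop them from A, F.
A has just one choice, so A = 8. So F can't be 8.
F must be 2 (only option left). Remove 2 from C.
The 3 variables C, D, E are confined to {4, 5, 7}, which locks those values in; drop them from H.
No further eliminations apply; E can still be any of 4, 5, 7.

4, 5, 7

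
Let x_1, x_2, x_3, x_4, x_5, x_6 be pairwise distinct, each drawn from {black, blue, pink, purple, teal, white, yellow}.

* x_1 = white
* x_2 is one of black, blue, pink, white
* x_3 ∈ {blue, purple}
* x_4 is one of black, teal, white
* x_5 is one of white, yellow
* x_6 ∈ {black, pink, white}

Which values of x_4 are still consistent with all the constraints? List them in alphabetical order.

x_1's domain is down to {white}, so x_1 = white. So x_2, x_4, x_5, x_6 can't be white.
That leaves x_5 = yellow.
No further eliminations apply; x_4 can still be any of black, teal.

black, teal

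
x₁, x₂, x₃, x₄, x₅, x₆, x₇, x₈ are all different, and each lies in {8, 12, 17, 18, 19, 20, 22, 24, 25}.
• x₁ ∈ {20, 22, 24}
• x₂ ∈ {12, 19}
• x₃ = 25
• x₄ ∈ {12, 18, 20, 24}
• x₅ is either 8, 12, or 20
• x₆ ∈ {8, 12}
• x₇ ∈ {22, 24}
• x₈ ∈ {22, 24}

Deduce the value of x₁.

x₃ must be 25 (only option left).
The 7 still-open variables draw from only 7 values {8, 12, 18, 19, 20, 22, 24}, so each is used; only x₄ can be 18, hence x₄ = 18.
Among the 6 still-open variables, 19 fits only x₂ (and all 6 values in {8, 12, 19, 20, 22, 24} must be used), so x₂ = 19.
The 2 variables x₇ and x₈ are confined to {22, 24}, which locks those values in; drop them from x₁.
So x₁ = 20.

20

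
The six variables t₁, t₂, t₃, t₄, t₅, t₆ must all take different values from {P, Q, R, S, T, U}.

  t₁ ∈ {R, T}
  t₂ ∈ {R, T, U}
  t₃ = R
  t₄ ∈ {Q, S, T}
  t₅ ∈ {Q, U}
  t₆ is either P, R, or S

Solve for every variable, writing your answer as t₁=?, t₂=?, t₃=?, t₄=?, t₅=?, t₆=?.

t₃ must be R (only option left). Strike R from t₁, t₂, t₆.
t₁'s domain is down to {T}, so t₁ = T. Strike T from t₂, t₄.
t₂'s domain is down to {U}, so t₂ = U. Eliminate U elsewhere: t₅.
That leaves t₅ = Q. Remove Q from t₄.
t₄ has just one choice, so t₄ = S. Eliminate S elsewhere: t₆.
t₆ has just one choice, so t₆ = P.

t₁=T, t₂=U, t₃=R, t₄=S, t₅=Q, t₆=P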